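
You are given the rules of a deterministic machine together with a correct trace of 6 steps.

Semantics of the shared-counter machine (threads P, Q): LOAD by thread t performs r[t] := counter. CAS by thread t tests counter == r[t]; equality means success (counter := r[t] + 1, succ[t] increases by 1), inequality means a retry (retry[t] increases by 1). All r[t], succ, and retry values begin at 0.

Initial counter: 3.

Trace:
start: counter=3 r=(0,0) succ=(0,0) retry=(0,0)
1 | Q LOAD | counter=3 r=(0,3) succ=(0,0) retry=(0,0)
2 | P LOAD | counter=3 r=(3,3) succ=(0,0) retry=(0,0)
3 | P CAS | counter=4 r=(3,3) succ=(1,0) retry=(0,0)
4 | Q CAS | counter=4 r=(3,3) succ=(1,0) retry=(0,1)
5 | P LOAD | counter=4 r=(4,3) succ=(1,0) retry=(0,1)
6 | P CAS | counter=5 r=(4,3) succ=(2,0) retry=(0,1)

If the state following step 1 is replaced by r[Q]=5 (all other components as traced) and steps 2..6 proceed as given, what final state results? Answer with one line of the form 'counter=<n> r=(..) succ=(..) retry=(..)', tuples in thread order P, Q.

counter=5 r=(4,5) succ=(2,0) retry=(0,1)

state after step 1 := counter=3 r=(0,5) succ=(0,0) retry=(0,0)
2 | P LOAD | counter=3 r=(3,5) succ=(0,0) retry=(0,0)
3 | P CAS | counter=4 r=(3,5) succ=(1,0) retry=(0,0)
4 | Q CAS | counter=4 r=(3,5) succ=(1,0) retry=(0,1)
5 | P LOAD | counter=4 r=(4,5) succ=(1,0) retry=(0,1)
6 | P CAS | counter=5 r=(4,5) succ=(2,0) retry=(0,1)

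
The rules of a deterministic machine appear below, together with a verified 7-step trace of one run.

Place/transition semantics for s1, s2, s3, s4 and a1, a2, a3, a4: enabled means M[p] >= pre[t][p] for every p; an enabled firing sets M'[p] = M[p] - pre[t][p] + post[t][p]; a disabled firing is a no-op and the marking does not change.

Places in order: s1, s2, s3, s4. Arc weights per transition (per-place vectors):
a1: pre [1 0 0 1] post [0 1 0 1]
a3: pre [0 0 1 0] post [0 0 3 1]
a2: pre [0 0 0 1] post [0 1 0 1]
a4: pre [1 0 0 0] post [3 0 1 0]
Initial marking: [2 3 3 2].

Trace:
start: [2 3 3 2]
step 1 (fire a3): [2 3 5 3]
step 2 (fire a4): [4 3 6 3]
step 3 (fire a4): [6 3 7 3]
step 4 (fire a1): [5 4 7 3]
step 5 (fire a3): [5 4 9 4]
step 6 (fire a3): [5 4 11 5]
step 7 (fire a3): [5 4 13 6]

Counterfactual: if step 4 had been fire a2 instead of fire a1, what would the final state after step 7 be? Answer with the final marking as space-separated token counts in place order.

(re-executing from step 4 with the substitution; state before step 4: [6 3 7 3])
step 4 (fire a2): [6 4 7 3]
step 5 (fire a3): [6 4 9 4]
step 6 (fire a3): [6 4 11 5]
step 7 (fire a3): [6 4 13 6]

6 4 13 6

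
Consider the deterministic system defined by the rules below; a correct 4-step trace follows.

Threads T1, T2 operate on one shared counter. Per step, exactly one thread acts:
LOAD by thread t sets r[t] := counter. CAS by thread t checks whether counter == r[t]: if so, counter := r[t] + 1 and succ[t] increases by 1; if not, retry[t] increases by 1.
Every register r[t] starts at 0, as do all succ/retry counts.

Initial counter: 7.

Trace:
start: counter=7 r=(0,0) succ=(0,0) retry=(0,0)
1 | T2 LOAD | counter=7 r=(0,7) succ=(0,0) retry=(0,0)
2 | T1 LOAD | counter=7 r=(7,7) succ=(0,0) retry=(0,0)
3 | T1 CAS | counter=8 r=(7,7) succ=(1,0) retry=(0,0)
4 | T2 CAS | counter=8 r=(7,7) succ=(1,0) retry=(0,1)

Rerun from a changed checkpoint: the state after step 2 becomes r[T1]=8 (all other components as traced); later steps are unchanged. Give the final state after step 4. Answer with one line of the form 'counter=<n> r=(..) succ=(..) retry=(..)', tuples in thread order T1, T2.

state after step 2 := counter=7 r=(8,7) succ=(0,0) retry=(0,0)
3 | T1 CAS | counter=7 r=(8,7) succ=(0,0) retry=(1,0)
4 | T2 CAS | counter=8 r=(8,7) succ=(0,1) retry=(1,0)

counter=8 r=(8,7) succ=(0,1) retry=(1,0)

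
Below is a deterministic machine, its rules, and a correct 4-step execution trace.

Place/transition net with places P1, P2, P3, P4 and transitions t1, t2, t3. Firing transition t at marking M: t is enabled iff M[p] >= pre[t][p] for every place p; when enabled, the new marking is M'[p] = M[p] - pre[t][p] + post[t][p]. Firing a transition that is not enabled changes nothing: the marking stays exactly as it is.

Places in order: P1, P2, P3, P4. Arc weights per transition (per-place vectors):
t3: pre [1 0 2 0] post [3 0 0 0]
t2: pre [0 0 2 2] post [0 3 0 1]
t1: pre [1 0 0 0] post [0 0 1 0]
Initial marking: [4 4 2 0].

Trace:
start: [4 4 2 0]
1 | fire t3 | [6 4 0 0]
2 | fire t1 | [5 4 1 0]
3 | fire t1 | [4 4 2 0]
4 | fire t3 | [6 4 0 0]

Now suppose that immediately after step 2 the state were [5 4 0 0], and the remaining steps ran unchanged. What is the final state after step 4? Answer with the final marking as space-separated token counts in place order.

4 4 1 0

state after step 2 := [5 4 0 0]
3 | fire t1 | [4 4 1 0]
4 | fire t3 | [4 4 1 0]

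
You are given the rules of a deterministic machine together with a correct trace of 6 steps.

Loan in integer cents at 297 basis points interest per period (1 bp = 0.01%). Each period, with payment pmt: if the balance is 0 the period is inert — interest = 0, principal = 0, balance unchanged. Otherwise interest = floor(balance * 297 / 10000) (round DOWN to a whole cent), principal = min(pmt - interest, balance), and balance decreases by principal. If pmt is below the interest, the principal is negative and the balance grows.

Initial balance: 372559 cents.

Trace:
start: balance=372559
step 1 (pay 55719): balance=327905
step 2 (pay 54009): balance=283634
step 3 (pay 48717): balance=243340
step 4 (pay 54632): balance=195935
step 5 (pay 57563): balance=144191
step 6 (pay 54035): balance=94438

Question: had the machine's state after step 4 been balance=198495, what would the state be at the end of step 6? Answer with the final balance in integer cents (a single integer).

state after step 4 := balance=198495
step 5 (pay 57563): balance=146827
step 6 (pay 54035): balance=97152

97152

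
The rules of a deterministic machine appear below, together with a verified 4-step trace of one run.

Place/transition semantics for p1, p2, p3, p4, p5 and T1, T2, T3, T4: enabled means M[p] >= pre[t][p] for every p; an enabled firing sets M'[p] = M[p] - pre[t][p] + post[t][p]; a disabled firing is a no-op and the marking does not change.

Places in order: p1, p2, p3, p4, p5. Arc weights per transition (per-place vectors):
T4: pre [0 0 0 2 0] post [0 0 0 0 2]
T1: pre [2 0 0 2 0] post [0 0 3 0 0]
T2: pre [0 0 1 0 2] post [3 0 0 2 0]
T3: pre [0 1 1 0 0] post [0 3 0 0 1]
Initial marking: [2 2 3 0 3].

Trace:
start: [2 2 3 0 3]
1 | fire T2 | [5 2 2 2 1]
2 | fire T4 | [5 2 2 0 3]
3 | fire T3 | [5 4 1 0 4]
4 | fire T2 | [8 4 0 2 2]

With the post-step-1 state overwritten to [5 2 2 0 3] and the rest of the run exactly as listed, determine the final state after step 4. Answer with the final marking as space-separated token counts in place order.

state after step 1 := [5 2 2 0 3]
2 | fire T4 | [5 2 2 0 3]
3 | fire T3 | [5 4 1 0 4]
4 | fire T2 | [8 4 0 2 2]

8 4 0 2 2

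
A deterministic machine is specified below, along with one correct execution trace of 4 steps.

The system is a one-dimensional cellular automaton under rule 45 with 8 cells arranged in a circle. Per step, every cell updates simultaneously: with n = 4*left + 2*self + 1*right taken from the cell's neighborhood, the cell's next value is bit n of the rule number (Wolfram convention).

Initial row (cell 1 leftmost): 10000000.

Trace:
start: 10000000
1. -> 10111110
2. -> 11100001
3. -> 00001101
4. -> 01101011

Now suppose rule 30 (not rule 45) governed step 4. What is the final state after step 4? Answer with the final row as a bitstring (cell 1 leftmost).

(re-executing step 4 under rule 30; state before step 4: 00001101)
4. -> 10011001

10011001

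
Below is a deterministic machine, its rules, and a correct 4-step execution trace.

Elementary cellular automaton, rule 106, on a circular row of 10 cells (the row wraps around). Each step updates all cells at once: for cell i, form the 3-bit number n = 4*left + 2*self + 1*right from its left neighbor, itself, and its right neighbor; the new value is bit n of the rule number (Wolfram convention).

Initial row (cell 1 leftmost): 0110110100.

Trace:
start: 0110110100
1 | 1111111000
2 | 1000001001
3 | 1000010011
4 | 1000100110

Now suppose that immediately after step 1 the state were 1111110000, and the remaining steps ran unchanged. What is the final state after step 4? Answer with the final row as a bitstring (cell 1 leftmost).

state after step 1 := 1111110000
2 | 1000010001
3 | 1000100011
4 | 1001000110

1001000110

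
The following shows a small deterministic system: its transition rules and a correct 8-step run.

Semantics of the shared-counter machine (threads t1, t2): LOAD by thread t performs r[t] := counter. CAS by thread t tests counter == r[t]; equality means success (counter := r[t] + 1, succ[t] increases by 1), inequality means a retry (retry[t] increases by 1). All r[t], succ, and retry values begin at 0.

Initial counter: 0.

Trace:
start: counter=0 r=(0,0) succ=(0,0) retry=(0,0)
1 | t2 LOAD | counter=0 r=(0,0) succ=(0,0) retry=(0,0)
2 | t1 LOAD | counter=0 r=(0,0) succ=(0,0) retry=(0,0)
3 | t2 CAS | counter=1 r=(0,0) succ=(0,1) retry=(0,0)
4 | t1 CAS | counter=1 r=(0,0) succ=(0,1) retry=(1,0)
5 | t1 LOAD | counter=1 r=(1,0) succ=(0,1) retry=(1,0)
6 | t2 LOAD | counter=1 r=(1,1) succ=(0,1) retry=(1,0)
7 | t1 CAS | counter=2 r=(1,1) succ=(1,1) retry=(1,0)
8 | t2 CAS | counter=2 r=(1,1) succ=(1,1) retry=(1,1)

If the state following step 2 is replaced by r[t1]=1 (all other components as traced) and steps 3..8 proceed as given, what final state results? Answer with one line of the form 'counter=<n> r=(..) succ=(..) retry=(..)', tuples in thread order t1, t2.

counter=3 r=(2,2) succ=(2,1) retry=(0,1)

state after step 2 := counter=0 r=(1,0) succ=(0,0) retry=(0,0)
3 | t2 CAS | counter=1 r=(1,0) succ=(0,1) retry=(0,0)
4 | t1 CAS | counter=2 r=(1,0) succ=(1,1) retry=(0,0)
5 | t1 LOAD | counter=2 r=(2,0) succ=(1,1) retry=(0,0)
6 | t2 LOAD | counter=2 r=(2,2) succ=(1,1) retry=(0,0)
7 | t1 CAS | counter=3 r=(2,2) succ=(2,1) retry=(0,0)
8 | t2 CAS | counter=3 r=(2,2) succ=(2,1) retry=(0,1)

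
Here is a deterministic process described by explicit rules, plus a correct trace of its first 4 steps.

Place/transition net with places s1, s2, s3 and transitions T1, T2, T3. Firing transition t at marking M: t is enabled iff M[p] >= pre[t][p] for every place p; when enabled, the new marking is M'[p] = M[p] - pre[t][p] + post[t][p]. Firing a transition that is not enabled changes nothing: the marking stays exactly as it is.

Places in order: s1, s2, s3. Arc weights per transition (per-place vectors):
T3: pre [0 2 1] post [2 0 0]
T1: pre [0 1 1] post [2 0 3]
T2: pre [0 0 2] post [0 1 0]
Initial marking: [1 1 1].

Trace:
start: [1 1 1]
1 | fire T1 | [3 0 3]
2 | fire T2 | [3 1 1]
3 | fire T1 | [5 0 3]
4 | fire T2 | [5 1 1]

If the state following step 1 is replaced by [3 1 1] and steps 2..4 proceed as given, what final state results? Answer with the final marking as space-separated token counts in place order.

state after step 1 := [3 1 1]
2 | fire T2 | [3 1 1]
3 | fire T1 | [5 0 3]
4 | fire T2 | [5 1 1]

5 1 1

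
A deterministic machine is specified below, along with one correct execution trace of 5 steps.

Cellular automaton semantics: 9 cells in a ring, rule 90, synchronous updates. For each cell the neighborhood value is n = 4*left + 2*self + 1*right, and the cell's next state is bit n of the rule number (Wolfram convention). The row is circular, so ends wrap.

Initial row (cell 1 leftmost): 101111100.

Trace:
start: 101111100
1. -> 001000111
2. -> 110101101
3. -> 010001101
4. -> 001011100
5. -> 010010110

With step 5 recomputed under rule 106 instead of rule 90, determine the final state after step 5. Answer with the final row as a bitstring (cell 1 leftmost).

(re-executing step 5 under rule 106; state before step 5: 001011100)
5. -> 010110100

010110100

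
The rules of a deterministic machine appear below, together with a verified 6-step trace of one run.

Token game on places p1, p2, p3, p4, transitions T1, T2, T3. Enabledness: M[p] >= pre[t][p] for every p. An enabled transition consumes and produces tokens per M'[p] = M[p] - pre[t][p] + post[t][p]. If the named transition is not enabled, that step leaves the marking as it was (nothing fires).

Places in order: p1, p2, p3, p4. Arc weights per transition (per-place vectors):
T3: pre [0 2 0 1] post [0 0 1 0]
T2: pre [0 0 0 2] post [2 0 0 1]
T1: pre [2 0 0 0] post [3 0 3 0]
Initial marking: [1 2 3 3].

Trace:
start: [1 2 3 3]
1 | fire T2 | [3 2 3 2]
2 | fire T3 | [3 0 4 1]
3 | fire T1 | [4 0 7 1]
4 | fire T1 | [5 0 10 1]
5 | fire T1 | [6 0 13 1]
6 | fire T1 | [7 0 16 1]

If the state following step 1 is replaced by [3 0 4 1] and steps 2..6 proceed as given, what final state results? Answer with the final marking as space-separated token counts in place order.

7 0 16 1

state after step 1 := [3 0 4 1]
2 | fire T3 | [3 0 4 1]
3 | fire T1 | [4 0 7 1]
4 | fire T1 | [5 0 10 1]
5 | fire T1 | [6 0 13 1]
6 | fire T1 | [7 0 16 1]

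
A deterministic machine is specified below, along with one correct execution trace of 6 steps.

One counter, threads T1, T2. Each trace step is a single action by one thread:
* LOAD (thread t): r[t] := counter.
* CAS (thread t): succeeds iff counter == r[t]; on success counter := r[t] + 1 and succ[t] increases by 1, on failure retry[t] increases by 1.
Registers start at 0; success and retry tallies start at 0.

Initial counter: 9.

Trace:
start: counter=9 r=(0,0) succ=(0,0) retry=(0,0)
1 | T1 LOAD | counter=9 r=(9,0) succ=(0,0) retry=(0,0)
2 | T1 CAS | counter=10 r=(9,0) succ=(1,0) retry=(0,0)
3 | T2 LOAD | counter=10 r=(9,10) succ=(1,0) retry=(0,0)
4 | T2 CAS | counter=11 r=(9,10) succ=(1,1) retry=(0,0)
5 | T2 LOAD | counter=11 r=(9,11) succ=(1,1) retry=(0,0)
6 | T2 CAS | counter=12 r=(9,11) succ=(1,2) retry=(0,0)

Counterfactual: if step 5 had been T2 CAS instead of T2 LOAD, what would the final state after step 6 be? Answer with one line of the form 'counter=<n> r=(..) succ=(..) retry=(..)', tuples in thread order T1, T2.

(re-executing from step 5 with the substitution; state before step 5: counter=11 r=(9,10) succ=(1,1) retry=(0,0))
5 | T2 CAS | counter=11 r=(9,10) succ=(1,1) retry=(0,1)
6 | T2 CAS | counter=11 r=(9,10) succ=(1,1) retry=(0,2)

counter=11 r=(9,10) succ=(1,1) retry=(0,2)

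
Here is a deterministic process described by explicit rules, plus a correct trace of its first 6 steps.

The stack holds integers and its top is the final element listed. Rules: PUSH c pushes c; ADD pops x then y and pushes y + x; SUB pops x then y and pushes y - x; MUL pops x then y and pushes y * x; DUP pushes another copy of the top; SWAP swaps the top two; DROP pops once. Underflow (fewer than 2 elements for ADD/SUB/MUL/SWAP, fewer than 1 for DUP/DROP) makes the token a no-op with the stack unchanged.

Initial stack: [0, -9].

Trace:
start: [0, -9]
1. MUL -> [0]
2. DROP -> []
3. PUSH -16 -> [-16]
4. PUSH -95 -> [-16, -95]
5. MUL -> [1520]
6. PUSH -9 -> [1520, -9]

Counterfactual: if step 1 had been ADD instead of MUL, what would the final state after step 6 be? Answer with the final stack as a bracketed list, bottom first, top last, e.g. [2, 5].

[1520, -9]

(re-executing from step 1 with the substitution; state before step 1: [0, -9])
1. ADD -> [-9]
2. DROP -> []
3. PUSH -16 -> [-16]
4. PUSH -95 -> [-16, -95]
5. MUL -> [1520]
6. PUSH -9 -> [1520, -9]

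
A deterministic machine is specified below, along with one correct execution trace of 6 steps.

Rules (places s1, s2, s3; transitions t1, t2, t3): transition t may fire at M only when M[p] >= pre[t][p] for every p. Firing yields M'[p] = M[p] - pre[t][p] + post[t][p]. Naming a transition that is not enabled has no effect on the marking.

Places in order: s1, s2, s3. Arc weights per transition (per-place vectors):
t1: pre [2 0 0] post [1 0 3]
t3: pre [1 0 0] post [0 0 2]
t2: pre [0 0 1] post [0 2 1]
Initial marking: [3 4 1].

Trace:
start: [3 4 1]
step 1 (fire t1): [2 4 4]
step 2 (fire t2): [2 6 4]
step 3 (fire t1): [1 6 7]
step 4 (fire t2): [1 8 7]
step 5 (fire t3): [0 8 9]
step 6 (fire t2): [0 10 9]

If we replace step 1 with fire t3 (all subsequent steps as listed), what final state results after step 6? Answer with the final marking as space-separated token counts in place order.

(re-executing from step 1 with the substitution; state before step 1: [3 4 1])
step 1 (fire t3): [2 4 3]
step 2 (fire t2): [2 6 3]
step 3 (fire t1): [1 6 6]
step 4 (fire t2): [1 8 6]
step 5 (fire t3): [0 8 8]
step 6 (fire t2): [0 10 8]

0 10 8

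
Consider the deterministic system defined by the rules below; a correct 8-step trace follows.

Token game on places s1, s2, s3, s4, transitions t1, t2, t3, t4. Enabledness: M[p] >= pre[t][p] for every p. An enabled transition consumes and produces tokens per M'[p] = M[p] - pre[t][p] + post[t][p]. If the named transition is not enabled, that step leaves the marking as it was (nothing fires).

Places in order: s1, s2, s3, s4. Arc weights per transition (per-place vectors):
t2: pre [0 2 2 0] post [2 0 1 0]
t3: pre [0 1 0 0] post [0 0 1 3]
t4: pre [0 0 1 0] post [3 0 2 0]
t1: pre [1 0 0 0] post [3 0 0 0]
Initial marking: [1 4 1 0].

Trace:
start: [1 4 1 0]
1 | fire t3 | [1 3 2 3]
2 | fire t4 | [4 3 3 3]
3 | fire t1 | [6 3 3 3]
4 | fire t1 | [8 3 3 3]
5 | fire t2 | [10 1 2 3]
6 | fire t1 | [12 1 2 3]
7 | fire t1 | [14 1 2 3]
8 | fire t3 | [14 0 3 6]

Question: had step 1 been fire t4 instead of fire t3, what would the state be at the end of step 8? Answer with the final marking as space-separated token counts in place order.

(re-executing from step 1 with the substitution; state before step 1: [1 4 1 0])
1 | fire t4 | [4 4 2 0]
2 | fire t4 | [7 4 3 0]
3 | fire t1 | [9 4 3 0]
4 | fire t1 | [11 4 3 0]
5 | fire t2 | [13 2 2 0]
6 | fire t1 | [15 2 2 0]
7 | fire t1 | [17 2 2 0]
8 | fire t3 | [17 1 3 3]

17 1 3 3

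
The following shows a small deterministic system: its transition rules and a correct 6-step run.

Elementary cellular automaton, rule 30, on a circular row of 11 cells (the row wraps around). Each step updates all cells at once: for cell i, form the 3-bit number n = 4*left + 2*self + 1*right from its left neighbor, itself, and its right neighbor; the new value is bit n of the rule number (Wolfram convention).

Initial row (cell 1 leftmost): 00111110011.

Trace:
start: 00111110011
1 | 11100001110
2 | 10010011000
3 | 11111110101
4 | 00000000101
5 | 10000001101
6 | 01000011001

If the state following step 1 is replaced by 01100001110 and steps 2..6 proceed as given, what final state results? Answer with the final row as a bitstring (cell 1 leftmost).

state after step 1 := 01100001110
2 | 11010011001
3 | 00011110111
4 | 10110000100
5 | 10101001111
6 | 00101111000

00101111000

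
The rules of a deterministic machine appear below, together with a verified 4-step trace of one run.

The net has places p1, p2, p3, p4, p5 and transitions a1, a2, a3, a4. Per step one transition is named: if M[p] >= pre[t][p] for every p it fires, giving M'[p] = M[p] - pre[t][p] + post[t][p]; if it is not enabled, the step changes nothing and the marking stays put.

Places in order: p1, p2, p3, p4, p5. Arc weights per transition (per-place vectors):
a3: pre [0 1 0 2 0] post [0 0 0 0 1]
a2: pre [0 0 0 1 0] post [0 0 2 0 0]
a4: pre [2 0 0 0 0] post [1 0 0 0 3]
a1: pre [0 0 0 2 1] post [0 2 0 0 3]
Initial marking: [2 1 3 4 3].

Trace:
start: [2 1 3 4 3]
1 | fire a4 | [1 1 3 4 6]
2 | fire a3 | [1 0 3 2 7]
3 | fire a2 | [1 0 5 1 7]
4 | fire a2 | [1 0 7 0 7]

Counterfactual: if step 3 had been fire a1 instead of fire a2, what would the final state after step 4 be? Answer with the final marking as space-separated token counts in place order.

(re-executing from step 3 with the substitution; state before step 3: [1 0 3 2 7])
3 | fire a1 | [1 2 3 0 9]
4 | fire a2 | [1 2 3 0 9]

1 2 3 0 9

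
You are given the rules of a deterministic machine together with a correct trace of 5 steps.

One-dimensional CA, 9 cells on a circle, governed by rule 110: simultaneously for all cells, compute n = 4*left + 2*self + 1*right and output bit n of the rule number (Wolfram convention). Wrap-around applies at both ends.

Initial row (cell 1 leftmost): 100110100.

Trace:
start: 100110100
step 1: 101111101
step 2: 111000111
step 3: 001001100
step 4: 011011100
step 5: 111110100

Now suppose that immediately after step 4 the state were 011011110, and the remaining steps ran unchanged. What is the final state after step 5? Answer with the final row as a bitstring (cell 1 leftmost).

state after step 4 := 011011110
step 5: 111110010

111110010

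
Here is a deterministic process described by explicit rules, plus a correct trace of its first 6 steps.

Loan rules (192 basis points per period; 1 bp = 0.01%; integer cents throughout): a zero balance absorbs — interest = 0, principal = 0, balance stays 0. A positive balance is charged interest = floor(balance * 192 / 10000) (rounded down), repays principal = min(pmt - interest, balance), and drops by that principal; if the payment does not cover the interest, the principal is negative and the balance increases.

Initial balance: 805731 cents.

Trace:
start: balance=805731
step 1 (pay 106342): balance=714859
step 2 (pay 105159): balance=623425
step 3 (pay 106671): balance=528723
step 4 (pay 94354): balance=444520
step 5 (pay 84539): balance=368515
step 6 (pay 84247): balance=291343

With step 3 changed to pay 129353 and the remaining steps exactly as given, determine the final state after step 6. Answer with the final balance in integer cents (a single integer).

(re-executing from step 3 with the substitution; state before step 3: balance=623425)
step 3 (pay 129353): balance=506041
step 4 (pay 94354): balance=421402
step 5 (pay 84539): balance=344953
step 6 (pay 84247): balance=267329

267329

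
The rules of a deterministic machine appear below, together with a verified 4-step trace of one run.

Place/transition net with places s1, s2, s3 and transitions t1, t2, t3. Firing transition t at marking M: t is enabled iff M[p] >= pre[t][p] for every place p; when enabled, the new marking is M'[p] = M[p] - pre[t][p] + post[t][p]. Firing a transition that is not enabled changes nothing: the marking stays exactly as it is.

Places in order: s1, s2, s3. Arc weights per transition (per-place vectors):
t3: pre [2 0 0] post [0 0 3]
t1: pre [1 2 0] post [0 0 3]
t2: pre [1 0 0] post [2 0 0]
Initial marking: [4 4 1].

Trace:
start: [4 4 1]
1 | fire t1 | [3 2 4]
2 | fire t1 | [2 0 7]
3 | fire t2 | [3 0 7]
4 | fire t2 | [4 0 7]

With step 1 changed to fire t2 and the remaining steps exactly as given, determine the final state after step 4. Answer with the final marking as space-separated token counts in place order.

(re-executing from step 1 with the substitution; state before step 1: [4 4 1])
1 | fire t2 | [5 4 1]
2 | fire t1 | [4 2 4]
3 | fire t2 | [5 2 4]
4 | fire t2 | [6 2 4]

6 2 4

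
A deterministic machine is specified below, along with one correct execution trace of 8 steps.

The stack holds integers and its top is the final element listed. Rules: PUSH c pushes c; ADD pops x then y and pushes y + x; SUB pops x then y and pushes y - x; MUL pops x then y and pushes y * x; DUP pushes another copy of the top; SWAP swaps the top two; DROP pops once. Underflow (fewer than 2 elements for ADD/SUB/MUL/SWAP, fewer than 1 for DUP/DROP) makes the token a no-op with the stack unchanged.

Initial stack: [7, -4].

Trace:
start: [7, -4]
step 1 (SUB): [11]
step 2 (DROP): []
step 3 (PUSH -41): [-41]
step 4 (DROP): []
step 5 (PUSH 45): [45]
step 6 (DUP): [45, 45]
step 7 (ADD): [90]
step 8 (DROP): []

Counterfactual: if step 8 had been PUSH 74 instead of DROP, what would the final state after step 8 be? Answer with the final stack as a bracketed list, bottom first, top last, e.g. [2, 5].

(re-executing from step 8 with the substitution; state before step 8: [90])
step 8 (PUSH 74): [90, 74]

[90, 74]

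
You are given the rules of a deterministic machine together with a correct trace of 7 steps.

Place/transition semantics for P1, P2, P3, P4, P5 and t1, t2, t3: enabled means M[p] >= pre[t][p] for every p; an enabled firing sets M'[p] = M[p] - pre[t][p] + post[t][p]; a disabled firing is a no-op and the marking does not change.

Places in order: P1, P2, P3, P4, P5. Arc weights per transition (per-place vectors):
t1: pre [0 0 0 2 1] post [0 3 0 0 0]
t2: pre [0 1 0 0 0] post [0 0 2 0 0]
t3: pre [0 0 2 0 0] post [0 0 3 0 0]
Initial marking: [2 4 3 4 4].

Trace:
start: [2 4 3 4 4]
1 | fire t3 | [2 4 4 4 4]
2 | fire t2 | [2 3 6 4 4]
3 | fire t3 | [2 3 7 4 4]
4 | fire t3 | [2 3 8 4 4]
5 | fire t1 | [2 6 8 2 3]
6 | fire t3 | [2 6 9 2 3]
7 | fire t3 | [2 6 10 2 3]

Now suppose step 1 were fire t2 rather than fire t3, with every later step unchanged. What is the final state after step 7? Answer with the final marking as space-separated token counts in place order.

(re-executing from step 1 with the substitution; state before step 1: [2 4 3 4 4])
1 | fire t2 | [2 3 5 4 4]
2 | fire t2 | [2 2 7 4 4]
3 | fire t3 | [2 2 8 4 4]
4 | fire t3 | [2 2 9 4 4]
5 | fire t1 | [2 5 9 2 3]
6 | fire t3 | [2 5 10 2 3]
7 | fire t3 | [2 5 11 2 3]

2 5 11 2 3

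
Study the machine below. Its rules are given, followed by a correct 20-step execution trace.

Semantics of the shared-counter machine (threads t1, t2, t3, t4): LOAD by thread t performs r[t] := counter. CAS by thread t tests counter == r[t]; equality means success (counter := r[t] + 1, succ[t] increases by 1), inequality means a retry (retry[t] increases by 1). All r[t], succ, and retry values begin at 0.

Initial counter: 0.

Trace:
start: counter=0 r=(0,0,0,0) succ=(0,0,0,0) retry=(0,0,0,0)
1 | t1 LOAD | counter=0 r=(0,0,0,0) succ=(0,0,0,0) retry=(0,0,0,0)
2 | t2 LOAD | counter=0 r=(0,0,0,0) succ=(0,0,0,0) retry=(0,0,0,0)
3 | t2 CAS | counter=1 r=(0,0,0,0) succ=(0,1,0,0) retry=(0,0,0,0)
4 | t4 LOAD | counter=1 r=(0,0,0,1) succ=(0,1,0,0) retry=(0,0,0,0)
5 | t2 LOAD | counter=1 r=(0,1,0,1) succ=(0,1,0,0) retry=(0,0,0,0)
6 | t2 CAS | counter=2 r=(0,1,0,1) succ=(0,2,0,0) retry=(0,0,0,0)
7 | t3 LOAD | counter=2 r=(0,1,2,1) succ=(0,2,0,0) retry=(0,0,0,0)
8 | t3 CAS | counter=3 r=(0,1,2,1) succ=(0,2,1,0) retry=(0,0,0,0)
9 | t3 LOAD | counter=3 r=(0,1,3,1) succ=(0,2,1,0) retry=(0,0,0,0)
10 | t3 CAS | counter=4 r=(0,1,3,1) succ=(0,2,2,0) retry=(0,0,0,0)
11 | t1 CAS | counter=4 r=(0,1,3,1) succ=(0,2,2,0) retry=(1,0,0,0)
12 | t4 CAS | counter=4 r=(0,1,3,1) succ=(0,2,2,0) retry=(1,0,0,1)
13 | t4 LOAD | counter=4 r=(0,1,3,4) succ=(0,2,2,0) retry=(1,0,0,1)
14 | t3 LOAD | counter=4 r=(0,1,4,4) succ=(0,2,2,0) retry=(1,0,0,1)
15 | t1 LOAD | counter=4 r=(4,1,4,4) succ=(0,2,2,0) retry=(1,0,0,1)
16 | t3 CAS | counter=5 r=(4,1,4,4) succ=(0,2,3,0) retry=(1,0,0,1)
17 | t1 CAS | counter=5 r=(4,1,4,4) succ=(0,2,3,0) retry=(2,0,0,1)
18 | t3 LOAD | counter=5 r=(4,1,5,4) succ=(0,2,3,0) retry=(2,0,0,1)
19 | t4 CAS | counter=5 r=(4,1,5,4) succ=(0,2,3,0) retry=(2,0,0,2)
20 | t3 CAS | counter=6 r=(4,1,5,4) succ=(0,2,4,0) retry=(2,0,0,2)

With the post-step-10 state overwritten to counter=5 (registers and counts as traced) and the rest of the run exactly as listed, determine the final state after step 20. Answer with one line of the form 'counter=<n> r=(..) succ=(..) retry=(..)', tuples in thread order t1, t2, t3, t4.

counter=7 r=(5,1,6,5) succ=(0,2,4,0) retry=(2,0,0,2)

state after step 10 := counter=5 r=(0,1,3,1) succ=(0,2,2,0) retry=(0,0,0,0)
11 | t1 CAS | counter=5 r=(0,1,3,1) succ=(0,2,2,0) retry=(1,0,0,0)
12 | t4 CAS | counter=5 r=(0,1,3,1) succ=(0,2,2,0) retry=(1,0,0,1)
13 | t4 LOAD | counter=5 r=(0,1,3,5) succ=(0,2,2,0) retry=(1,0,0,1)
14 | t3 LOAD | counter=5 r=(0,1,5,5) succ=(0,2,2,0) retry=(1,0,0,1)
15 | t1 LOAD | counter=5 r=(5,1,5,5) succ=(0,2,2,0) retry=(1,0,0,1)
16 | t3 CAS | counter=6 r=(5,1,5,5) succ=(0,2,3,0) retry=(1,0,0,1)
17 | t1 CAS | counter=6 r=(5,1,5,5) succ=(0,2,3,0) retry=(2,0,0,1)
18 | t3 LOAD | counter=6 r=(5,1,6,5) succ=(0,2,3,0) retry=(2,0,0,1)
19 | t4 CAS | counter=6 r=(5,1,6,5) succ=(0,2,3,0) retry=(2,0,0,2)
20 | t3 CAS | counter=7 r=(5,1,6,5) succ=(0,2,4,0) retry=(2,0,0,2)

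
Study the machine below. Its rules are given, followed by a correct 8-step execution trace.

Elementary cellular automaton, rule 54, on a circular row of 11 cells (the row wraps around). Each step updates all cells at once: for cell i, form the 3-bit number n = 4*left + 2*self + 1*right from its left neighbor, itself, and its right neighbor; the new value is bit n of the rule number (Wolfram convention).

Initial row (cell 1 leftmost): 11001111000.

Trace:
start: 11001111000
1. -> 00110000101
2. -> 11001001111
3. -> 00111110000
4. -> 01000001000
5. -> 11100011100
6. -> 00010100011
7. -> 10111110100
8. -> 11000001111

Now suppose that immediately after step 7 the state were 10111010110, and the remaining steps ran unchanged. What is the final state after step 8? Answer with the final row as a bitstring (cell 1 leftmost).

state after step 7 := 10111010110
8. -> 11000111001

11000111001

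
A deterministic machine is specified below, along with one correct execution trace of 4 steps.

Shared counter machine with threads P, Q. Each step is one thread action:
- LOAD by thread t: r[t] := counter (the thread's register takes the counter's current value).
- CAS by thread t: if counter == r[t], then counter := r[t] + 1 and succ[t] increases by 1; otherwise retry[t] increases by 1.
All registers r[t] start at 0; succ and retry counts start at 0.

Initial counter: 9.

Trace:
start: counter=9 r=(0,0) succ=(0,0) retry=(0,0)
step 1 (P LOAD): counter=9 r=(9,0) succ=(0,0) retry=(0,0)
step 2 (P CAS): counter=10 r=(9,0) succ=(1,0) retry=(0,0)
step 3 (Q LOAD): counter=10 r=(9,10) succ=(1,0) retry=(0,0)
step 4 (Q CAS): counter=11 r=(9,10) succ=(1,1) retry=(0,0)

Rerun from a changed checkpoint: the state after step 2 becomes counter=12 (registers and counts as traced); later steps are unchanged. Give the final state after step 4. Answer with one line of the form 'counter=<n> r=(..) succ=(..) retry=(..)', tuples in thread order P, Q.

counter=13 r=(9,12) succ=(1,1) retry=(0,0)

state after step 2 := counter=12 r=(9,0) succ=(1,0) retry=(0,0)
step 3 (Q LOAD): counter=12 r=(9,12) succ=(1,0) retry=(0,0)
step 4 (Q CAS): counter=13 r=(9,12) succ=(1,1) retry=(0,0)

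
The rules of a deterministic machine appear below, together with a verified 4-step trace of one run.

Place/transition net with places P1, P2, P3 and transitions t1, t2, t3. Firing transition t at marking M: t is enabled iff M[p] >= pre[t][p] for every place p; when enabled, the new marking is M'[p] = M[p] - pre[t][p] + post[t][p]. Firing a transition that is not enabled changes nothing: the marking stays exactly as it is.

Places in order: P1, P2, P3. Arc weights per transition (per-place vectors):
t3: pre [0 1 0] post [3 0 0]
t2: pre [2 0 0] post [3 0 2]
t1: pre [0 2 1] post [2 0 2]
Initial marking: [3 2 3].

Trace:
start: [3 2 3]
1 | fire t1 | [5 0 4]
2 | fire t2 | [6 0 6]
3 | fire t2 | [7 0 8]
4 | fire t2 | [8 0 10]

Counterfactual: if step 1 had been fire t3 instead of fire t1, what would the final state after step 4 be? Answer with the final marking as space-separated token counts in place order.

(re-executing from step 1 with the substitution; state before step 1: [3 2 3])
1 | fire t3 | [6 1 3]
2 | fire t2 | [7 1 5]
3 | fire t2 | [8 1 7]
4 | fire t2 | [9 1 9]

9 1 9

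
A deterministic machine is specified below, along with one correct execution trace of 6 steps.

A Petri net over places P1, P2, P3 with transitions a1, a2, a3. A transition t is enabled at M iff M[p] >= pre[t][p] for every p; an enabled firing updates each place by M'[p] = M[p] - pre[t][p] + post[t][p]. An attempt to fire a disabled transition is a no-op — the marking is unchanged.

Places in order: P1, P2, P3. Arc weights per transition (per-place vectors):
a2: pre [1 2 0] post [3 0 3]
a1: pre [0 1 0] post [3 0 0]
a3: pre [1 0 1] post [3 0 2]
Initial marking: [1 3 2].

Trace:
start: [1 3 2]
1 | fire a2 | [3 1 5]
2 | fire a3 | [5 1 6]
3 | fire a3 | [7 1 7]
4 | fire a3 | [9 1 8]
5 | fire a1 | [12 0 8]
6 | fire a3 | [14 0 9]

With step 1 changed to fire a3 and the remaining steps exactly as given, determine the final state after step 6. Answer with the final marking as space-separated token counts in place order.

14 2 7

(re-executing from step 1 with the substitution; state before step 1: [1 3 2])
1 | fire a3 | [3 3 3]
2 | fire a3 | [5 3 4]
3 | fire a3 | [7 3 5]
4 | fire a3 | [9 3 6]
5 | fire a1 | [12 2 6]
6 | fire a3 | [14 2 7]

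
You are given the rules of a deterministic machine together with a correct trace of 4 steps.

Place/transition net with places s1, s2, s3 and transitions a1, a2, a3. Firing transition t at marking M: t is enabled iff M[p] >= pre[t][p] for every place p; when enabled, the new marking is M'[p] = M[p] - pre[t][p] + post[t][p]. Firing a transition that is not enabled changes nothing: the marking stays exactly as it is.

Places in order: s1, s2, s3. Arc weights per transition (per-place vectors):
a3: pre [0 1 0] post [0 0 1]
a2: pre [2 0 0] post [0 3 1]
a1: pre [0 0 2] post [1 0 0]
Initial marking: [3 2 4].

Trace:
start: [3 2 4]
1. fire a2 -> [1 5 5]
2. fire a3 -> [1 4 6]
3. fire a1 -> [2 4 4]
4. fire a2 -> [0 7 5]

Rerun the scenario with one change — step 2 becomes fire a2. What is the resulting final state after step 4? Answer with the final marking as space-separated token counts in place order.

0 8 4

(re-executing from step 2 with the substitution; state before step 2: [1 5 5])
2. fire a2 -> [1 5 5]
3. fire a1 -> [2 5 3]
4. fire a2 -> [0 8 4]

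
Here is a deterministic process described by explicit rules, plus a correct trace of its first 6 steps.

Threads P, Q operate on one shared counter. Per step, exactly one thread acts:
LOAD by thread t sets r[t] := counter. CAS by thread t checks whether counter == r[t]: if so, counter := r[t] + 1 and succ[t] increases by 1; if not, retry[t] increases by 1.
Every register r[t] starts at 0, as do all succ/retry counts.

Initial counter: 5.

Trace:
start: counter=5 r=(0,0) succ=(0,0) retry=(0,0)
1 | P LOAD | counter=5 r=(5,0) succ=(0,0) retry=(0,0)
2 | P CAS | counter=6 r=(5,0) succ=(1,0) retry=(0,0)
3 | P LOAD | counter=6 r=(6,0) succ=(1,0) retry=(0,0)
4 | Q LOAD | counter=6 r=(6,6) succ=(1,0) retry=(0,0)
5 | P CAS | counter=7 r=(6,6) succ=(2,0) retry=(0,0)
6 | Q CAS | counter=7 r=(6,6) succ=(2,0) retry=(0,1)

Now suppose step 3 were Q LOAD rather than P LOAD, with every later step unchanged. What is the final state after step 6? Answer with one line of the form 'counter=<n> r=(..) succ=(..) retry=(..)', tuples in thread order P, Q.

counter=7 r=(5,6) succ=(1,1) retry=(1,0)

(re-executing from step 3 with the substitution; state before step 3: counter=6 r=(5,0) succ=(1,0) retry=(0,0))
3 | Q LOAD | counter=6 r=(5,6) succ=(1,0) retry=(0,0)
4 | Q LOAD | counter=6 r=(5,6) succ=(1,0) retry=(0,0)
5 | P CAS | counter=6 r=(5,6) succ=(1,0) retry=(1,0)
6 | Q CAS | counter=7 r=(5,6) succ=(1,1) retry=(1,0)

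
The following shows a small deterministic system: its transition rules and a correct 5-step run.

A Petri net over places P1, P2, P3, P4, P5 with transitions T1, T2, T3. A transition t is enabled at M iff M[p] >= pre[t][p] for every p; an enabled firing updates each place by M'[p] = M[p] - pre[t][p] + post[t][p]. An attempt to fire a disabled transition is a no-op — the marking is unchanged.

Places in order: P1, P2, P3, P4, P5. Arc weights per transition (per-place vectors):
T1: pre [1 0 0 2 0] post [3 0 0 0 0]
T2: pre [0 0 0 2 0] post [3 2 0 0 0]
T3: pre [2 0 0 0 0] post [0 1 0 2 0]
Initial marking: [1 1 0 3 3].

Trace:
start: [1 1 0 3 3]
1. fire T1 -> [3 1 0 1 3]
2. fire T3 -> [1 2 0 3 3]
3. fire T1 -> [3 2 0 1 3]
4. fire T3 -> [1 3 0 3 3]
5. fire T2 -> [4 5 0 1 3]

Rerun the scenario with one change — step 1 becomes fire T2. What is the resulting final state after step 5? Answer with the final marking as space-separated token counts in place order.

(re-executing from step 1 with the substitution; state before step 1: [1 1 0 3 3])
1. fire T2 -> [4 3 0 1 3]
2. fire T3 -> [2 4 0 3 3]
3. fire T1 -> [4 4 0 1 3]
4. fire T3 -> [2 5 0 3 3]
5. fire T2 -> [5 7 0 1 3]

5 7 0 1 3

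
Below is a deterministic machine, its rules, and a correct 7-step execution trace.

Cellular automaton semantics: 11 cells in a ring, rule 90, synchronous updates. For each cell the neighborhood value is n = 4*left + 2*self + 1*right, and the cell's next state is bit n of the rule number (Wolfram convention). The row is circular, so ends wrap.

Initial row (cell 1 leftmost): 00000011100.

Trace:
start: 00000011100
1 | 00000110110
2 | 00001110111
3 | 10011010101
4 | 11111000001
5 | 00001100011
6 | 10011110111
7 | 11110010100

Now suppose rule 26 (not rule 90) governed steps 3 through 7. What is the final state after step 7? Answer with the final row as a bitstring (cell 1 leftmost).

00010001001

(re-executing steps 3..7 under rule 26; state before step 3: 00001110111)
3 | 10011000100
4 | 01110101011
5 | 01000000010
6 | 10100000101
7 | 00010001001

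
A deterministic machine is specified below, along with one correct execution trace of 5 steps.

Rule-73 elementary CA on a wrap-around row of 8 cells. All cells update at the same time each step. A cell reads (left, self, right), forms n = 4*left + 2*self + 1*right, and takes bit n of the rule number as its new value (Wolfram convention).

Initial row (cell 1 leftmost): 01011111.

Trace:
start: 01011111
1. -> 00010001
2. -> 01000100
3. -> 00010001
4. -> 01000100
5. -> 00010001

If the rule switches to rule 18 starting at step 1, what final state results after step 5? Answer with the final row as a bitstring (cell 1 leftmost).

(re-executing steps 1..5 under rule 18; state before step 1: 01011111)
1. -> 00000000
2. -> 00000000
3. -> 00000000
4. -> 00000000
5. -> 00000000

00000000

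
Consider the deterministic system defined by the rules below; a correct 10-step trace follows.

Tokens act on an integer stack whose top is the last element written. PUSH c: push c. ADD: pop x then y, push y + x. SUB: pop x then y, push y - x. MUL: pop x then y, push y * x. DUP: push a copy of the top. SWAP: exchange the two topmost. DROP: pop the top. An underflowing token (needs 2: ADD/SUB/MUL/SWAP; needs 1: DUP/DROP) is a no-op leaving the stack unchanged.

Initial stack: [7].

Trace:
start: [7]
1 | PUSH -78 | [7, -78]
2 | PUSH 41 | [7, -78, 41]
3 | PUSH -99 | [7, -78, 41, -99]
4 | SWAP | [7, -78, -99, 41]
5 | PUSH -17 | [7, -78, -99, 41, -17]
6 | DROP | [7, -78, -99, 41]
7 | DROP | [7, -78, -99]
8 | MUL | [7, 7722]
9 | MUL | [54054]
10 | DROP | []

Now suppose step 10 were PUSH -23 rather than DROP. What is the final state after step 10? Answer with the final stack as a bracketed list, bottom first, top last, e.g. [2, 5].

[54054, -23]

(re-executing from step 10 with the substitution; state before step 10: [54054])
10 | PUSH -23 | [54054, -23]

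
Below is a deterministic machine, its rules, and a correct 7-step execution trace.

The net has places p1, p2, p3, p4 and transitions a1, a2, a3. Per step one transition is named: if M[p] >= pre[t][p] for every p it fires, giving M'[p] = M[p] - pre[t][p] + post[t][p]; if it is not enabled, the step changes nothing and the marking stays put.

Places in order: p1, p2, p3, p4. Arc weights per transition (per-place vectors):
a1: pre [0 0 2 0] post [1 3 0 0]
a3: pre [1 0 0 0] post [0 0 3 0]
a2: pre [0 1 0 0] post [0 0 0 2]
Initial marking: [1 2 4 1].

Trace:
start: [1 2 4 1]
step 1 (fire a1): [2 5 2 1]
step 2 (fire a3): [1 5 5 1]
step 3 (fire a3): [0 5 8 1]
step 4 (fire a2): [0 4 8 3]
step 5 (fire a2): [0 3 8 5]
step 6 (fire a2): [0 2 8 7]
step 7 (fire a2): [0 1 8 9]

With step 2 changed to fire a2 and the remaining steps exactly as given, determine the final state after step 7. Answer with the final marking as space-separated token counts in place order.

(re-executing from step 2 with the substitution; state before step 2: [2 5 2 1])
step 2 (fire a2): [2 4 2 3]
step 3 (fire a3): [1 4 5 3]
step 4 (fire a2): [1 3 5 5]
step 5 (fire a2): [1 2 5 7]
step 6 (fire a2): [1 1 5 9]
step 7 (fire a2): [1 0 5 11]

1 0 5 11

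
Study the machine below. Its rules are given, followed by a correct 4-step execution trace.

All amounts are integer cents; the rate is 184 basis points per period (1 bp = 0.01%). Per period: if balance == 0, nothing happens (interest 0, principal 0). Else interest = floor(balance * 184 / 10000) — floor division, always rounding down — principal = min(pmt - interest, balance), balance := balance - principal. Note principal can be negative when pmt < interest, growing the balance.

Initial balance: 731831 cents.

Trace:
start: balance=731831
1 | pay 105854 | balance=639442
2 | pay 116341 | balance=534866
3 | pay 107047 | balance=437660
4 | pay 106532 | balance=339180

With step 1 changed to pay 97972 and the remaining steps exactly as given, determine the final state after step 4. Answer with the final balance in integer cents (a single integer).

(re-executing from step 1 with the substitution; state before step 1: balance=731831)
1 | pay 97972 | balance=647324
2 | pay 116341 | balance=542893
3 | pay 107047 | balance=445835
4 | pay 106532 | balance=347506

347506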